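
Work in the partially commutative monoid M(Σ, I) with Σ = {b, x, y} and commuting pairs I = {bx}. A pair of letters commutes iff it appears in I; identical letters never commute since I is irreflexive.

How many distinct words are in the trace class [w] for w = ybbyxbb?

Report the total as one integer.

3

drop 0:y onto floor
drop 1:b onto {0:y}
drop 2:b onto {1:b}
drop 3:y onto {2:b}
drop 4:x onto {3:y}
drop 5:b onto {3:y}
drop 6:b onto {5:b}
ground layer = {0:y}
drop-orders for the pieces not yet dropped (sum over which currently-grounded one goes next):
  1 to go: {4} 1  {6} 1
  2 to go: {4,6} 2  {5,6} 1
  3 to go: {4,5,6} 3
  4 to go: {3,4,5,6} 3
  5 to go: {2,3,4,5,6} 3
  if 0:y drops first: 3 orders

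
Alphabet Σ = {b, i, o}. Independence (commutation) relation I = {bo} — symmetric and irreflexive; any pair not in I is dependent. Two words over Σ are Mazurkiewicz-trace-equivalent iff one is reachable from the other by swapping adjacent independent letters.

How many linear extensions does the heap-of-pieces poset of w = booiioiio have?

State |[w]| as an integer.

3

piece 0:b — minimal
piece 1:o — minimal
piece 2:o rests on {1:o}
piece 3:i rests on {0:b, 2:o}
piece 4:i rests on {3:i}
piece 5:o rests on {4:i}
piece 6:i rests on {5:o}
piece 7:i rests on {6:i}
piece 8:o rests on {7:i}
minimal pieces: {0:b, 1:o}
ways to finish when only these pieces remain (= sum over removing one remaining piece with nothing left below it):
  1 left: {8}→1
  2 left: {7,8}→1
  3 left: {6,7,8}→1
  4 left: {5,6,7,8}→1
  5 left: {4,5,6,7,8}→1
  6 left: {3,4,5,6,7,8}→1
  7 left: {0,3,4,5,6,7,8}→1  {2,3,4,5,6,7,8}→1
  placing 0:b first → 1 extensions
  placing 1:o first → 2 extensions
total linear extensions = 3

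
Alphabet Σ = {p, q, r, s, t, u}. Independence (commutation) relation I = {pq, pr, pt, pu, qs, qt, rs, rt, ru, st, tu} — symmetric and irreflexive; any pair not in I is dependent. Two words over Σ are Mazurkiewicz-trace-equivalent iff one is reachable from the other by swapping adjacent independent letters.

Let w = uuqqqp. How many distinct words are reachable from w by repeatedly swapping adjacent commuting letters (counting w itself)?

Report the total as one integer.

drop 0:u onto floor
drop 1:u onto {0:u}
drop 2:q onto {1:u}
drop 3:q onto {2:q}
drop 4:q onto {3:q}
drop 5:p onto floor
ground layer = {0:u, 5:p}
drop-orders for the pieces not yet dropped (sum over which currently-grounded one goes next):
  1 to go: {4} 1  {5} 1
  2 to go: {3,4} 1  {4,5} 2
  3 to go: {2,3,4} 1  {3,4,5} 3
  4 to go: {1,2,3,4} 1  {2,3,4,5} 4
  if 0:u drops first: 5 orders
  if 5:p drops first: 1 orders
heap linearizations: 6

6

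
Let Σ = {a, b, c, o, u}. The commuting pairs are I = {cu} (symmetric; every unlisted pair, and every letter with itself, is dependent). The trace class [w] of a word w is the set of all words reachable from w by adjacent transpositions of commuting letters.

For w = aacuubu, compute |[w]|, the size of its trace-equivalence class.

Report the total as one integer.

piece 0:a — minimal
piece 1:a rests on {0:a}
piece 2:c rests on {1:a}
piece 3:u rests on {1:a}
piece 4:u rests on {3:u}
piece 5:b rests on {2:c, 4:u}
piece 6:u rests on {5:b}
minimal pieces: {0:a}
ways to finish when only these pieces remain (= sum over removing one remaining piece with nothing left below it):
  1 left: {6}→1
  2 left: {5,6}→1
  3 left: {2,5,6}→1  {4,5,6}→1
  4 left: {2,4,5,6}→2  {3,4,5,6}→1
  5 left: {2,3,4,5,6}→3
  placing 0:a first → 3 extensions

3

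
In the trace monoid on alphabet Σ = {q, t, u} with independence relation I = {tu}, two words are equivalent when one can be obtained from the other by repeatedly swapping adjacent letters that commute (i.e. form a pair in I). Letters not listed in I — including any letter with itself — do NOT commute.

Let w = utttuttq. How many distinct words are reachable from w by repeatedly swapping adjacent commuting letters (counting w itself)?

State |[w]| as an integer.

21

#0=u has no predecessor
#1=t has no predecessor
#2=t depends on [1:t]
#3=t depends on [2:t]
#4=u depends on [0:u]
#5=t depends on [3:t]
#6=t depends on [5:t]
#7=q depends on [4:u, 6:t]
sources: [0:u, 1:t]
N(rest) = Σ N(rest − s) over sources s of rest; N(one piece) = 1:
  size 1 → [7]=1
  size 2 → [4,7]=1  [6,7]=1
  size 3 → [0,4,7]=1  [4,6,7]=2  [5,6,7]=1
  size 4 → [0,4,6,7]=3  [3,5,6,7]=1  [4,5,6,7]=3
  size 5 → [0,4,5,6,7]=6  [2,3,5,6,7]=1  [3,4,5,6,7]=4
  size 6 → [0,3,4,5,6,7]=10  [1,2,3,5,6,7]=1  [2,3,4,5,6,7]=5
  first=0(u) contributes 6
  first=1(t) contributes 15
|[w]| = 21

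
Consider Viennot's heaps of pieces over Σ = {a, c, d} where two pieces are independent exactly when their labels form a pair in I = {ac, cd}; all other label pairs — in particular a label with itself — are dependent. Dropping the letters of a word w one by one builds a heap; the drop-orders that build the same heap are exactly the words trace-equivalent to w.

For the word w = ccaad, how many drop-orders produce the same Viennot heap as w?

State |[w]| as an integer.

10

0(c) covers ∅
1(c) covers 0:c
2(a) covers ∅
3(a) covers 2:a
4(d) covers 3:a
floor of heap: 0:c, 2:a
completions by unplaced set U, small U first (add the entries for U minus each lowest piece of U):
  |U|=1: {1}:1  {4}:1
  |U|=2: {0,1}:1  {1,4}:2  {3,4}:1
  |U|=3: {0,1,4}:3  {1,3,4}:3  {2,3,4}:1
  start at 0(c): 4
  start at 2(a): 6
sum over floor = 10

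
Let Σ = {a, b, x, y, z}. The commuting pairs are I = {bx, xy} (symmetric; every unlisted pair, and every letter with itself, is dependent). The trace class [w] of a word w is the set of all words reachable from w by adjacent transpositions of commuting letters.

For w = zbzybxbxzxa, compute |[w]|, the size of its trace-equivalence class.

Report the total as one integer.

10

drop 0:z onto floor
drop 1:b onto {0:z}
drop 2:z onto {1:b}
drop 3:y onto {2:z}
drop 4:b onto {3:y}
drop 5:x onto {2:z}
drop 6:b onto {4:b}
drop 7:x onto {5:x}
drop 8:z onto {6:b, 7:x}
drop 9:x onto {8:z}
drop 10:a onto {9:x}
ground layer = {0:z}
drop-orders for the pieces not yet dropped (sum over which currently-grounded one goes next):
  1 to go: {10} 1
  2 to go: {9,10} 1
  3 to go: {8,9,10} 1
  4 to go: {6,8,9,10} 1  {7,8,9,10} 1
  5 to go: {4,6,8,9,10} 1  {5,7,8,9,10} 1  {6,7,8,9,10} 2
  6 to go: {3,4,6,8,9,10} 1  {4,6,7,8,9,10} 3  {5,6,7,8,9,10} 3
  7 to go: {3,4,6,7,8,9,10} 4  {4,5,6,7,8,9,10} 6
  8 to go: {3,4,5,6,7,8,9,10} 10
  9 to go: {2,3,4,5,6,7,8,9,10} 10
  if 0:z drops first: 10 orders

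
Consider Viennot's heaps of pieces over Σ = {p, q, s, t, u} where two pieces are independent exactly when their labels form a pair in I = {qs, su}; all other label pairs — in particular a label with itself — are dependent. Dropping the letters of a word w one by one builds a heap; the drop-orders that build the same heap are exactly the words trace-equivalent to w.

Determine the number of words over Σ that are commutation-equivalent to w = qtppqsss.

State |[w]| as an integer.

piece 0:q — minimal
piece 1:t rests on {0:q}
piece 2:p rests on {1:t}
piece 3:p rests on {2:p}
piece 4:q rests on {3:p}
piece 5:s rests on {3:p}
piece 6:s rests on {5:s}
piece 7:s rests on {6:s}
minimal pieces: {0:q}
ways to finish when only these pieces remain (= sum over removing one remaining piece with nothing left below it):
  1 left: {4}→1  {7}→1
  2 left: {4,7}→2  {6,7}→1
  3 left: {4,6,7}→3  {5,6,7}→1
  4 left: {4,5,6,7}→4
  5 left: {3,4,5,6,7}→4
  6 left: {2,3,4,5,6,7}→4
  placing 0:q first → 4 extensions

4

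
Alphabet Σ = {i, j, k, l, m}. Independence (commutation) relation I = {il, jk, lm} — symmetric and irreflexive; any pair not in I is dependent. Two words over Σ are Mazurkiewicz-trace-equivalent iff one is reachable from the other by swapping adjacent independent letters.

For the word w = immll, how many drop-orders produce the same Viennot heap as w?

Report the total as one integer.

piece 0:i — minimal
piece 1:m rests on {0:i}
piece 2:m rests on {1:m}
piece 3:l — minimal
piece 4:l rests on {3:l}
minimal pieces: {0:i, 3:l}
ways to finish when only these pieces remain (= sum over removing one remaining piece with nothing left below it):
  1 left: {2}→1  {4}→1
  2 left: {1,2}→1  {2,4}→2  {3,4}→1
  3 left: {0,1,2}→1  {1,2,4}→3  {2,3,4}→3
  placing 0:i first → 6 extensions
  placing 3:l first → 4 extensions
total linear extensions = 10

10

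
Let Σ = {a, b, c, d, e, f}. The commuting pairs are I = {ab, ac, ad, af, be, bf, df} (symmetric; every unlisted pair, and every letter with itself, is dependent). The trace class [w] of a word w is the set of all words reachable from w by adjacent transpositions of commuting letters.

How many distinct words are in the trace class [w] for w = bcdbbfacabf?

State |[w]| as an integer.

drop 0:b onto floor
drop 1:c onto {0:b}
drop 2:d onto {1:c}
drop 3:b onto {2:d}
drop 4:b onto {3:b}
drop 5:f onto {1:c}
drop 6:a onto floor
drop 7:c onto {4:b, 5:f}
drop 8:a onto {6:a}
drop 9:b onto {7:c}
drop 10:f onto {7:c}
ground layer = {0:b, 6:a}
drop-orders for the pieces not yet dropped (sum over which currently-grounded one goes next):
  1 to go: {8} 1  {9} 1  {10} 1
  2 to go: {6,8} 1  {8,9} 2  {8,10} 2  {9,10} 2
  3 to go: {6,8,9} 3  {6,8,10} 3  {7,9,10} 2  {8,9,10} 6
  4 to go: {4,7,9,10} 2  {5,7,9,10} 2  {6,8,9,10} 12  {7,8,9,10} 8
  5 to go: {3,4,7,9,10} 2  {4,5,7,9,10} 4  {4,7,8,9,10} 10  {5,7,8,9,10} 10  {6,7,8,9,10} 20
  6 to go: {2,3,4,7,9,10} 2  {3,4,5,7,9,10} 6  {3,4,7,8,9,10} 12  {4,5,7,8,9,10} 24  {4,6,7,8,9,10} 30  {5,6,7,8,9,10} 30
  7 to go: {2,3,4,5,7,9,10} 8  {2,3,4,7,8,9,10} 14  {3,4,5,7,8,9,10} 42  {3,4,6,7,8,9,10} 42  {4,5,6,7,8,9,10} 84
  8 to go: {1,2,3,4,5,7,9,10} 8  {2,3,4,5,7,8,9,10} 64  {2,3,4,6,7,8,9,10} 56  {3,4,5,6,7,8,9,10} 168
  9 to go: {0,1,2,3,4,5,7,9,10} 8  {1,2,3,4,5,7,8,9,10} 72  {2,3,4,5,6,7,8,9,10} 288
  if 0:b drops first: 360 orders
  if 6:a drops first: 80 orders
heap linearizations: 440

440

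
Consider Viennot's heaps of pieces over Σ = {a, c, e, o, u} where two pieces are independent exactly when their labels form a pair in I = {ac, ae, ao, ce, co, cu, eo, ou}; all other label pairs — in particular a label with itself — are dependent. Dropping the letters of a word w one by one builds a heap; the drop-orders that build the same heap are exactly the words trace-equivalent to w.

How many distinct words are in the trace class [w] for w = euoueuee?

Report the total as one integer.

#0=e has no predecessor
#1=u depends on [0:e]
#2=o has no predecessor
#3=u depends on [1:u]
#4=e depends on [3:u]
#5=u depends on [4:e]
#6=e depends on [5:u]
#7=e depends on [6:e]
sources: [0:e, 2:o]
N(rest) = Σ N(rest − s) over sources s of rest; N(one piece) = 1:
  size 1 → [2]=1  [7]=1
  size 2 → [2,7]=2  [6,7]=1
  size 3 → [2,6,7]=3  [5,6,7]=1
  size 4 → [2,5,6,7]=4  [4,5,6,7]=1
  size 5 → [2,4,5,6,7]=5  [3,4,5,6,7]=1
  size 6 → [1,3,4,5,6,7]=1  [2,3,4,5,6,7]=6
  first=0(e) contributes 7
  first=2(o) contributes 1
|[w]| = 8

8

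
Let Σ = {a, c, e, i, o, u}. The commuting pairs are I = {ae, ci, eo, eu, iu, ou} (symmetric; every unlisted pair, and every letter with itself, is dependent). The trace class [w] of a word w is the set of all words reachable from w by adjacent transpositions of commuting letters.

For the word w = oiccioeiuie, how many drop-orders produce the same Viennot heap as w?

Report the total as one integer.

80

0(o) covers ∅
1(i) covers 0:o
2(c) covers 0:o
3(c) covers 2:c
4(i) covers 1:i
5(o) covers 3:c, 4:i
6(e) covers 3:c, 4:i
7(i) covers 5:o, 6:e
8(u) covers 3:c
9(i) covers 7:i
10(e) covers 9:i
floor of heap: 0:o
completions by unplaced set U, small U first (add the entries for U minus each lowest piece of U):
  |U|=1: {8}:1  {10}:1
  |U|=2: {8,10}:2  {9,10}:1
  |U|=3: {7,9,10}:1  {8,9,10}:3
  |U|=4: {5,7,9,10}:1  {6,7,9,10}:1  {7,8,9,10}:4
  |U|=5: {5,6,7,9,10}:2  {5,7,8,9,10}:5  {6,7,8,9,10}:5
  |U|=6: {4,5,6,7,9,10}:2  {5,6,7,8,9,10}:12
  |U|=7: {1,4,5,6,7,9,10}:2  {3,5,6,7,8,9,10}:12  {4,5,6,7,8,9,10}:14
  |U|=8: {1,4,5,6,7,8,9,10}:16  {2,3,5,6,7,8,9,10}:12  {3,4,5,6,7,8,9,10}:26
  |U|=9: {1,3,4,5,6,7,8,9,10}:42  {2,3,4,5,6,7,8,9,10}:38
  start at 0(o): 80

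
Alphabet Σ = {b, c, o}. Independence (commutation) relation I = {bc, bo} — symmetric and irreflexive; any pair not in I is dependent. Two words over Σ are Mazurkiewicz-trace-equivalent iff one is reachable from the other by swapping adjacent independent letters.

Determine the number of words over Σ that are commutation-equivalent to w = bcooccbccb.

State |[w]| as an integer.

#0=b has no predecessor
#1=c has no predecessor
#2=o depends on [1:c]
#3=o depends on [2:o]
#4=c depends on [3:o]
#5=c depends on [4:c]
#6=b depends on [0:b]
#7=c depends on [5:c]
#8=c depends on [7:c]
#9=b depends on [6:b]
sources: [0:b, 1:c]
N(rest) = Σ N(rest − s) over sources s of rest; N(one piece) = 1:
  size 1 → [8]=1  [9]=1
  size 2 → [6,9]=1  [7,8]=1  [8,9]=2
  size 3 → [0,6,9]=1  [5,7,8]=1  [6,8,9]=3  [7,8,9]=3
  size 4 → [0,6,8,9]=4  [4,5,7,8]=1  [5,7,8,9]=4  [6,7,8,9]=6
  size 5 → [0,6,7,8,9]=10  [3,4,5,7,8]=1  [4,5,7,8,9]=5  [5,6,7,8,9]=10
  size 6 → [0,5,6,7,8,9]=20  [2,3,4,5,7,8]=1  [3,4,5,7,8,9]=6  [4,5,6,7,8,9]=15
  size 7 → [0,4,5,6,7,8,9]=35  [1,2,3,4,5,7,8]=1  [2,3,4,5,7,8,9]=7  [3,4,5,6,7,8,9]=21
  size 8 → [0,3,4,5,6,7,8,9]=56  [1,2,3,4,5,7,8,9]=8  [2,3,4,5,6,7,8,9]=28
  first=0(b) contributes 36
  first=1(c) contributes 84
|[w]| = 120

120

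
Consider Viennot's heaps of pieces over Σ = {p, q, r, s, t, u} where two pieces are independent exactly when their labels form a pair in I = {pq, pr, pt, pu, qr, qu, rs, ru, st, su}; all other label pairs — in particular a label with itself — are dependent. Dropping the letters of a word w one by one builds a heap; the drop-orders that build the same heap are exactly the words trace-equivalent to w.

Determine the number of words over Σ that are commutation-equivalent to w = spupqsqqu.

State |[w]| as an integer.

drop 0:s onto floor
drop 1:p onto {0:s}
drop 2:u onto floor
drop 3:p onto {1:p}
drop 4:q onto {0:s}
drop 5:s onto {3:p, 4:q}
drop 6:q onto {5:s}
drop 7:q onto {6:q}
drop 8:u onto {2:u}
ground layer = {0:s, 2:u}
drop-orders for the pieces not yet dropped (sum over which currently-grounded one goes next):
  1 to go: {7} 1  {8} 1
  2 to go: {2,8} 1  {6,7} 1  {7,8} 2
  3 to go: {2,7,8} 3  {5,6,7} 1  {6,7,8} 3
  4 to go: {2,6,7,8} 6  {3,5,6,7} 1  {4,5,6,7} 1  {5,6,7,8} 4
  5 to go: {1,3,5,6,7} 1  {2,5,6,7,8} 10  {3,4,5,6,7} 2  {3,5,6,7,8} 5  {4,5,6,7,8} 5
  6 to go: {1,3,4,5,6,7} 3  {1,3,5,6,7,8} 6  {2,3,5,6,7,8} 15  {2,4,5,6,7,8} 15  {3,4,5,6,7,8} 12
  7 to go: {0,1,3,4,5,6,7} 3  {1,2,3,5,6,7,8} 21  {1,3,4,5,6,7,8} 21  {2,3,4,5,6,7,8} 42
  if 0:s drops first: 84 orders
  if 2:u drops first: 24 orders
heap linearizations: 108

108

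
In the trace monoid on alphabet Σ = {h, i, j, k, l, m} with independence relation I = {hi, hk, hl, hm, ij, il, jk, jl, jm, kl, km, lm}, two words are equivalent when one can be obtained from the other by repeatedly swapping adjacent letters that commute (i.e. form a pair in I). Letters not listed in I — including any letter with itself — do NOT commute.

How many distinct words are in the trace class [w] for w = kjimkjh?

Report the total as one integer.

0(k) covers ∅
1(j) covers ∅
2(i) covers 0:k
3(m) covers 2:i
4(k) covers 2:i
5(j) covers 1:j
6(h) covers 5:j
floor of heap: 0:k, 1:j
completions by unplaced set U, small U first (add the entries for U minus each lowest piece of U):
  |U|=1: {3}:1  {4}:1  {6}:1
  |U|=2: {3,4}:2  {3,6}:2  {4,6}:2  {5,6}:1
  |U|=3: {1,5,6}:1  {2,3,4}:2  {3,4,6}:6  {3,5,6}:3  {4,5,6}:3
  |U|=4: {0,2,3,4}:2  {1,3,5,6}:4  {1,4,5,6}:4  {2,3,4,6}:8  {3,4,5,6}:12
  |U|=5: {0,2,3,4,6}:10  {1,3,4,5,6}:20  {2,3,4,5,6}:20
  start at 0(k): 40
  start at 1(j): 30
sum over floor = 70

70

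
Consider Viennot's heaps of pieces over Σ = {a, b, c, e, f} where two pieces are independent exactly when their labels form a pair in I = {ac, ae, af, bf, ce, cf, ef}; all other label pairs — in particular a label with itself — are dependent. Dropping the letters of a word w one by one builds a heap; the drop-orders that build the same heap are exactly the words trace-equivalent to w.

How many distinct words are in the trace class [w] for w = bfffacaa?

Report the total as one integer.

224

0(b) covers ∅
1(f) covers ∅
2(f) covers 1:f
3(f) covers 2:f
4(a) covers 0:b
5(c) covers 0:b
6(a) covers 4:a
7(a) covers 6:a
floor of heap: 0:b, 1:f
completions by unplaced set U, small U first (add the entries for U minus each lowest piece of U):
  |U|=1: {3}:1  {5}:1  {7}:1
  |U|=2: {2,3}:1  {3,5}:2  {3,7}:2  {5,7}:2  {6,7}:1
  |U|=3: {1,2,3}:1  {2,3,5}:3  {2,3,7}:3  {3,5,7}:6  {3,6,7}:3  {4,6,7}:1  {5,6,7}:3
  |U|=4: {1,2,3,5}:4  {1,2,3,7}:4  {2,3,5,7}:12  {2,3,6,7}:6  {3,4,6,7}:4  {3,5,6,7}:12  {4,5,6,7}:4
  |U|=5: {0,4,5,6,7}:4  {1,2,3,5,7}:20  {1,2,3,6,7}:10  {2,3,4,6,7}:10  {2,3,5,6,7}:30  {3,4,5,6,7}:20
  |U|=6: {0,3,4,5,6,7}:24  {1,2,3,4,6,7}:20  {1,2,3,5,6,7}:60  {2,3,4,5,6,7}:60
  start at 0(b): 140
  start at 1(f): 84
sum over floor = 224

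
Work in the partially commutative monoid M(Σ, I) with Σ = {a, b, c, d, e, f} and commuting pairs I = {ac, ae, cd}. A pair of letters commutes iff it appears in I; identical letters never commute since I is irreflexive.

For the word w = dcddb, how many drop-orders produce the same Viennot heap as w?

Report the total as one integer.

4

#0=d has no predecessor
#1=c has no predecessor
#2=d depends on [0:d]
#3=d depends on [2:d]
#4=b depends on [1:c, 3:d]
sources: [0:d, 1:c]
N(rest) = Σ N(rest − s) over sources s of rest; N(one piece) = 1:
  size 1 → [4]=1
  size 2 → [1,4]=1  [3,4]=1
  size 3 → [1,3,4]=2  [2,3,4]=1
  first=0(d) contributes 3
  first=1(c) contributes 1
|[w]| = 4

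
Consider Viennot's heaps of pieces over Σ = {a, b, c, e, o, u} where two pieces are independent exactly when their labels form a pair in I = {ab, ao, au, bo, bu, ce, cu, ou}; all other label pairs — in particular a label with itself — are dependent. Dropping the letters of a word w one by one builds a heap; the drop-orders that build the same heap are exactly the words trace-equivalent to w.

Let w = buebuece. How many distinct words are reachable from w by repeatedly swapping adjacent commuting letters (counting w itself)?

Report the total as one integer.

14

drop 0:b onto floor
drop 1:u onto floor
drop 2:e onto {0:b, 1:u}
drop 3:b onto {2:e}
drop 4:u onto {2:e}
drop 5:e onto {3:b, 4:u}
drop 6:c onto {3:b}
drop 7:e onto {5:e}
ground layer = {0:b, 1:u}
drop-orders for the pieces not yet dropped (sum over which currently-grounded one goes next):
  1 to go: {6} 1  {7} 1
  2 to go: {5,7} 1  {6,7} 2
  3 to go: {4,5,7} 1  {5,6,7} 3
  4 to go: {3,5,6,7} 3  {4,5,6,7} 4
  5 to go: {3,4,5,6,7} 7
  6 to go: {2,3,4,5,6,7} 7
  if 0:b drops first: 7 orders
  if 1:u drops first: 7 orders
heap linearizations: 14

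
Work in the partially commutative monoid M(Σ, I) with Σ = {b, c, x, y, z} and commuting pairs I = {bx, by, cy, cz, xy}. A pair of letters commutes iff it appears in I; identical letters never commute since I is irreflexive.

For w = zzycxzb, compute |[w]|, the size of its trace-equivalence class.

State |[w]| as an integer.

#0=z has no predecessor
#1=z depends on [0:z]
#2=y depends on [1:z]
#3=c has no predecessor
#4=x depends on [1:z, 3:c]
#5=z depends on [2:y, 4:x]
#6=b depends on [5:z]
sources: [0:z, 3:c]
N(rest) = Σ N(rest − s) over sources s of rest; N(one piece) = 1:
  size 1 → [6]=1
  size 2 → [5,6]=1
  size 3 → [2,5,6]=1  [4,5,6]=1
  size 4 → [2,4,5,6]=2  [3,4,5,6]=1
  size 5 → [1,2,4,5,6]=2  [2,3,4,5,6]=3
  first=0(z) contributes 5
  first=3(c) contributes 2
|[w]| = 7

7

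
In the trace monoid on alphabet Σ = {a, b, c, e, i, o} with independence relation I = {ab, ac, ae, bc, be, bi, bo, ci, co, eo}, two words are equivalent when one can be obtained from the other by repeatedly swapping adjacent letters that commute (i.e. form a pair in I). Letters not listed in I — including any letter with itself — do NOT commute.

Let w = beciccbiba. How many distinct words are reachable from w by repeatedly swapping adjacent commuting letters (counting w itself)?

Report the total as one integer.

#0=b has no predecessor
#1=e has no predecessor
#2=c depends on [1:e]
#3=i depends on [1:e]
#4=c depends on [2:c]
#5=c depends on [4:c]
#6=b depends on [0:b]
#7=i depends on [3:i]
#8=b depends on [6:b]
#9=a depends on [7:i]
sources: [0:b, 1:e]
N(rest) = Σ N(rest − s) over sources s of rest; N(one piece) = 1:
  size 1 → [5]=1  [8]=1  [9]=1
  size 2 → [4,5]=1  [5,8]=2  [5,9]=2  [6,8]=1  [7,9]=1  [8,9]=2
  size 3 → [0,6,8]=1  [2,4,5]=1  [3,7,9]=1  [4,5,8]=3  [4,5,9]=3  [5,6,8]=3  [5,7,9]=3  [5,8,9]=6  [6,8,9]=3  [7,8,9]=3
  size 4 → [0,5,6,8]=4  [0,6,8,9]=4  [2,4,5,8]=4  [2,4,5,9]=4  [3,5,7,9]=4  [3,7,8,9]=4  [4,5,6,8]=6  [4,5,7,9]=6  [4,5,8,9]=12  [5,6,8,9]=12  [5,7,8,9]=12  [6,7,8,9]=6
  size 5 → [0,4,5,6,8]=10  [0,5,6,8,9]=20  [0,6,7,8,9]=10  [2,4,5,6,8]=10  [2,4,5,7,9]=10  [2,4,5,8,9]=20  [3,4,5,7,9]=10  [3,5,7,8,9]=20  [3,6,7,8,9]=10  [4,5,6,8,9]=30  [4,5,7,8,9]=30  [5,6,7,8,9]=30
  size 6 → [0,2,4,5,6,8]=20  [0,3,6,7,8,9]=20  [0,4,5,6,8,9]=60  [0,5,6,7,8,9]=60  [2,3,4,5,7,9]=20  [2,4,5,6,8,9]=60  [2,4,5,7,8,9]=60  [3,4,5,7,8,9]=60  [3,5,6,7,8,9]=60  [4,5,6,7,8,9]=90
  size 7 → [0,2,4,5,6,8,9]=140  [0,3,5,6,7,8,9]=140  [0,4,5,6,7,8,9]=210  [1,2,3,4,5,7,9]=20  [2,3,4,5,7,8,9]=140  [2,4,5,6,7,8,9]=210  [3,4,5,6,7,8,9]=210
  size 8 → [0,2,4,5,6,7,8,9]=560  [0,3,4,5,6,7,8,9]=560  [1,2,3,4,5,7,8,9]=160  [2,3,4,5,6,7,8,9]=560
  first=0(b) contributes 720
  first=1(e) contributes 1680
|[w]| = 2400

2400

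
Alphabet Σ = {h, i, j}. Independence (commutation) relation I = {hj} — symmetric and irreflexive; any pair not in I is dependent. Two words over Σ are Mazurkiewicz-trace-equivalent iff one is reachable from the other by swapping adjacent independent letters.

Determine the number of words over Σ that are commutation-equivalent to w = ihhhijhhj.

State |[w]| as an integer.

drop 0:i onto floor
drop 1:h onto {0:i}
drop 2:h onto {1:h}
drop 3:h onto {2:h}
drop 4:i onto {3:h}
drop 5:j onto {4:i}
drop 6:h onto {4:i}
drop 7:h onto {6:h}
drop 8:j onto {5:j}
ground layer = {0:i}
drop-orders for the pieces not yet dropped (sum over which currently-grounded one goes next):
  1 to go: {7} 1  {8} 1
  2 to go: {5,8} 1  {6,7} 1  {7,8} 2
  3 to go: {5,7,8} 3  {6,7,8} 3
  4 to go: {5,6,7,8} 6
  5 to go: {4,5,6,7,8} 6
  6 to go: {3,4,5,6,7,8} 6
  7 to go: {2,3,4,5,6,7,8} 6
  if 0:i drops first: 6 orders

6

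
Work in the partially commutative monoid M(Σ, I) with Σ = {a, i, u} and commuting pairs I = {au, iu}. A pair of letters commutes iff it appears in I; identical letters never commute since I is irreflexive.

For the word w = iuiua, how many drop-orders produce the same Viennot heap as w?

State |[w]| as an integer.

10

#0=i has no predecessor
#1=u has no predecessor
#2=i depends on [0:i]
#3=u depends on [1:u]
#4=a depends on [2:i]
sources: [0:i, 1:u]
N(rest) = Σ N(rest − s) over sources s of rest; N(one piece) = 1:
  size 1 → [3]=1  [4]=1
  size 2 → [1,3]=1  [2,4]=1  [3,4]=2
  size 3 → [0,2,4]=1  [1,3,4]=3  [2,3,4]=3
  first=0(i) contributes 6
  first=1(u) contributes 4
|[w]| = 10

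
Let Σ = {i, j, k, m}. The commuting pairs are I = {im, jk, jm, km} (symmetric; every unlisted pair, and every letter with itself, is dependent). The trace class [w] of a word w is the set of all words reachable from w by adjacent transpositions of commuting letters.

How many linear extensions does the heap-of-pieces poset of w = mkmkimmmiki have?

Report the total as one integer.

462

piece 0:m — minimal
piece 1:k — minimal
piece 2:m rests on {0:m}
piece 3:k rests on {1:k}
piece 4:i rests on {3:k}
piece 5:m rests on {2:m}
piece 6:m rests on {5:m}
piece 7:m rests on {6:m}
piece 8:i rests on {4:i}
piece 9:k rests on {8:i}
piece 10:i rests on {9:k}
minimal pieces: {0:m, 1:k}
ways to finish when only these pieces remain (= sum over removing one remaining piece with nothing left below it):
  1 left: {7}→1  {10}→1
  2 left: {6,7}→1  {7,10}→2  {9,10}→1
  3 left: {5,6,7}→1  {6,7,10}→3  {7,9,10}→3  {8,9,10}→1
  4 left: {2,5,6,7}→1  {4,8,9,10}→1  {5,6,7,10}→4  {6,7,9,10}→6  {7,8,9,10}→4
  5 left: {0,2,5,6,7}→1  {2,5,6,7,10}→5  {3,4,8,9,10}→1  {4,7,8,9,10}→5  {5,6,7,9,10}→10  {6,7,8,9,10}→10
  6 left: {0,2,5,6,7,10}→6  {1,3,4,8,9,10}→1  {2,5,6,7,9,10}→15  {3,4,7,8,9,10}→6  {4,6,7,8,9,10}→15  {5,6,7,8,9,10}→20
  7 left: {0,2,5,6,7,9,10}→21  {1,3,4,7,8,9,10}→7  {2,5,6,7,8,9,10}→35  {3,4,6,7,8,9,10}→21  {4,5,6,7,8,9,10}→35
  8 left: {0,2,5,6,7,8,9,10}→56  {1,3,4,6,7,8,9,10}→28  {2,4,5,6,7,8,9,10}→70  {3,4,5,6,7,8,9,10}→56
  9 left: {0,2,4,5,6,7,8,9,10}→126  {1,3,4,5,6,7,8,9,10}→84  {2,3,4,5,6,7,8,9,10}→126
  placing 0:m first → 210 extensions
  placing 1:k first → 252 extensions
total linear extensions = 462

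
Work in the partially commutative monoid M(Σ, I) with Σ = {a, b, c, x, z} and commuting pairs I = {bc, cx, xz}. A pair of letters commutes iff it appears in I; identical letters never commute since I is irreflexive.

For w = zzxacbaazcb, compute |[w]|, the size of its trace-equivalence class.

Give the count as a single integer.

12

0(z) covers ∅
1(z) covers 0:z
2(x) covers ∅
3(a) covers 1:z, 2:x
4(c) covers 3:a
5(b) covers 3:a
6(a) covers 4:c, 5:b
7(a) covers 6:a
8(z) covers 7:a
9(c) covers 8:z
10(b) covers 8:z
floor of heap: 0:z, 2:x
completions by unplaced set U, small U first (add the entries for U minus each lowest piece of U):
  |U|=1: {9}:1  {10}:1
  |U|=2: {9,10}:2
  |U|=3: {8,9,10}:2
  |U|=4: {7,8,9,10}:2
  |U|=5: {6,7,8,9,10}:2
  |U|=6: {4,6,7,8,9,10}:2  {5,6,7,8,9,10}:2
  |U|=7: {4,5,6,7,8,9,10}:4
  |U|=8: {3,4,5,6,7,8,9,10}:4
  |U|=9: {1,3,4,5,6,7,8,9,10}:4  {2,3,4,5,6,7,8,9,10}:4
  start at 0(z): 8
  start at 2(x): 4
sum over floor = 12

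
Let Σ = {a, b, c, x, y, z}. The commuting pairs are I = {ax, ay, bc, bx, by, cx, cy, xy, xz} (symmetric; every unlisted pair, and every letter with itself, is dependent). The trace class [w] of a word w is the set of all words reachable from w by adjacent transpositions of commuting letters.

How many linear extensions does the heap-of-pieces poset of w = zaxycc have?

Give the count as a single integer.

#0=z has no predecessor
#1=a depends on [0:z]
#2=x has no predecessor
#3=y depends on [0:z]
#4=c depends on [1:a]
#5=c depends on [4:c]
sources: [0:z, 2:x]
N(rest) = Σ N(rest − s) over sources s of rest; N(one piece) = 1:
  size 1 → [2]=1  [3]=1  [5]=1
  size 2 → [2,3]=2  [2,5]=2  [3,5]=2  [4,5]=1
  size 3 → [1,4,5]=1  [2,3,5]=6  [2,4,5]=3  [3,4,5]=3
  size 4 → [1,2,4,5]=4  [1,3,4,5]=4  [2,3,4,5]=12
  first=0(z) contributes 20
  first=2(x) contributes 4
|[w]| = 24

24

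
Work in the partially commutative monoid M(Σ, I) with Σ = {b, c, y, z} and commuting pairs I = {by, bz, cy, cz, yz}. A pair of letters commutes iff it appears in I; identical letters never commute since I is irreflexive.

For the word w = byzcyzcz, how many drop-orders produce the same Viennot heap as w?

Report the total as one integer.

560

drop 0:b onto floor
drop 1:y onto floor
drop 2:z onto floor
drop 3:c onto {0:b}
drop 4:y onto {1:y}
drop 5:z onto {2:z}
drop 6:c onto {3:c}
drop 7:z onto {5:z}
ground layer = {0:b, 1:y, 2:z}
drop-orders for the pieces not yet dropped (sum over which currently-grounded one goes next):
  1 to go: {4} 1  {6} 1  {7} 1
  2 to go: {1,4} 1  {3,6} 1  {4,6} 2  {4,7} 2  {5,7} 1  {6,7} 2
  3 to go: {0,3,6} 1  {1,4,6} 3  {1,4,7} 3  {2,5,7} 1  {3,4,6} 3  {3,6,7} 3  {4,5,7} 3  {4,6,7} 6  {5,6,7} 3
  4 to go: {0,3,4,6} 4  {0,3,6,7} 4  {1,3,4,6} 6  {1,4,5,7} 6  {1,4,6,7} 12  {2,4,5,7} 4  {2,5,6,7} 4  {3,4,6,7} 12  {3,5,6,7} 6  {4,5,6,7} 12
  5 to go: {0,1,3,4,6} 10  {0,3,4,6,7} 20  {0,3,5,6,7} 10  {1,2,4,5,7} 10  {1,3,4,6,7} 30  {1,4,5,6,7} 30  {2,3,5,6,7} 10  {2,4,5,6,7} 20  {3,4,5,6,7} 30
  6 to go: {0,1,3,4,6,7} 60  {0,2,3,5,6,7} 20  {0,3,4,5,6,7} 60  {1,2,4,5,6,7} 60  {1,3,4,5,6,7} 90  {2,3,4,5,6,7} 60
  if 0:b drops first: 210 orders
  if 1:y drops first: 140 orders
  if 2:z drops first: 210 orders
heap linearizations: 560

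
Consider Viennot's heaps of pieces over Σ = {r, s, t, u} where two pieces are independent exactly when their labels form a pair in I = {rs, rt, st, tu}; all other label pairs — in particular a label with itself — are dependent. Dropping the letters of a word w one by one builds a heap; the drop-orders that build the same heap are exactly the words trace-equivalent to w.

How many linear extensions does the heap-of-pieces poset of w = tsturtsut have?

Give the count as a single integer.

252

piece 0:t — minimal
piece 1:s — minimal
piece 2:t rests on {0:t}
piece 3:u rests on {1:s}
piece 4:r rests on {3:u}
piece 5:t rests on {2:t}
piece 6:s rests on {3:u}
piece 7:u rests on {4:r, 6:s}
piece 8:t rests on {5:t}
minimal pieces: {0:t, 1:s}
ways to finish when only these pieces remain (= sum over removing one remaining piece with nothing left below it):
  1 left: {7}→1  {8}→1
  2 left: {4,7}→1  {5,8}→1  {6,7}→1  {7,8}→2
  3 left: {2,5,8}→1  {4,6,7}→2  {4,7,8}→3  {5,7,8}→3  {6,7,8}→3
  4 left: {0,2,5,8}→1  {2,5,7,8}→4  {3,4,6,7}→2  {4,5,7,8}→6  {4,6,7,8}→8  {5,6,7,8}→6
  5 left: {0,2,5,7,8}→5  {1,3,4,6,7}→2  {2,4,5,7,8}→10  {2,5,6,7,8}→10  {3,4,6,7,8}→10  {4,5,6,7,8}→20
  6 left: {0,2,4,5,7,8}→15  {0,2,5,6,7,8}→15  {1,3,4,6,7,8}→12  {2,4,5,6,7,8}→40  {3,4,5,6,7,8}→30
  7 left: {0,2,4,5,6,7,8}→70  {1,3,4,5,6,7,8}→42  {2,3,4,5,6,7,8}→70
  placing 0:t first → 112 extensions
  placing 1:s first → 140 extensions
total linear extensions = 252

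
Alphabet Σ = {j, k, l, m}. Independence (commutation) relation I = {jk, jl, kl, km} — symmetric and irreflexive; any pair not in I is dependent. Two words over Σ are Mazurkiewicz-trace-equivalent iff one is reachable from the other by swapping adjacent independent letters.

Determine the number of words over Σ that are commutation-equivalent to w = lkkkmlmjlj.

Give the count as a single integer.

0(l) covers ∅
1(k) covers ∅
2(k) covers 1:k
3(k) covers 2:k
4(m) covers 0:l
5(l) covers 4:m
6(m) covers 5:l
7(j) covers 6:m
8(l) covers 6:m
9(j) covers 7:j
floor of heap: 0:l, 1:k
completions by unplaced set U, small U first (add the entries for U minus each lowest piece of U):
  |U|=1: {3}:1  {8}:1  {9}:1
  |U|=2: {2,3}:1  {3,8}:2  {3,9}:2  {7,9}:1  {8,9}:2
  |U|=3: {1,2,3}:1  {2,3,8}:3  {2,3,9}:3  {3,7,9}:3  {3,8,9}:6  {7,8,9}:3
  |U|=4: {1,2,3,8}:4  {1,2,3,9}:4  {2,3,7,9}:6  {2,3,8,9}:12  {3,7,8,9}:12  {6,7,8,9}:3
  |U|=5: {1,2,3,7,9}:10  {1,2,3,8,9}:20  {2,3,7,8,9}:30  {3,6,7,8,9}:15  {5,6,7,8,9}:3
  |U|=6: {1,2,3,7,8,9}:60  {2,3,6,7,8,9}:45  {3,5,6,7,8,9}:18  {4,5,6,7,8,9}:3
  |U|=7: {0,4,5,6,7,8,9}:3  {1,2,3,6,7,8,9}:105  {2,3,5,6,7,8,9}:63  {3,4,5,6,7,8,9}:21
  |U|=8: {0,3,4,5,6,7,8,9}:24  {1,2,3,5,6,7,8,9}:168  {2,3,4,5,6,7,8,9}:84
  start at 0(l): 252
  start at 1(k): 108
sum over floor = 360

360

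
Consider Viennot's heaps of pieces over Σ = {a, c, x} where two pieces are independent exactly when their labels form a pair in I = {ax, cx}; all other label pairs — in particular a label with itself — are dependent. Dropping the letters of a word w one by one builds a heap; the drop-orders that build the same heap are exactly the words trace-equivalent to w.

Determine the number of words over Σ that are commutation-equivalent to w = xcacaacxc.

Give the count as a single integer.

drop 0:x onto floor
drop 1:c onto floor
drop 2:a onto {1:c}
drop 3:c onto {2:a}
drop 4:a onto {3:c}
drop 5:a onto {4:a}
drop 6:c onto {5:a}
drop 7:x onto {0:x}
drop 8:c onto {6:c}
ground layer = {0:x, 1:c}
drop-orders for the pieces not yet dropped (sum over which currently-grounded one goes next):
  1 to go: {7} 1  {8} 1
  2 to go: {0,7} 1  {6,8} 1  {7,8} 2
  3 to go: {0,7,8} 3  {5,6,8} 1  {6,7,8} 3
  4 to go: {0,6,7,8} 6  {4,5,6,8} 1  {5,6,7,8} 4
  5 to go: {0,5,6,7,8} 10  {3,4,5,6,8} 1  {4,5,6,7,8} 5
  6 to go: {0,4,5,6,7,8} 15  {2,3,4,5,6,8} 1  {3,4,5,6,7,8} 6
  7 to go: {0,3,4,5,6,7,8} 21  {1,2,3,4,5,6,8} 1  {2,3,4,5,6,7,8} 7
  if 0:x drops first: 8 orders
  if 1:c drops first: 28 orders
heap linearizations: 36

36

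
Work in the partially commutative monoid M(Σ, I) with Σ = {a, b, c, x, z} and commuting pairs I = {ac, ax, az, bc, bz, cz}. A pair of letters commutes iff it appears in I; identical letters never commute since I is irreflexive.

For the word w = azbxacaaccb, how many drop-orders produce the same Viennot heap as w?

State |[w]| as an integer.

#0=a has no predecessor
#1=z has no predecessor
#2=b depends on [0:a]
#3=x depends on [1:z, 2:b]
#4=a depends on [2:b]
#5=c depends on [3:x]
#6=a depends on [4:a]
#7=a depends on [6:a]
#8=c depends on [5:c]
#9=c depends on [8:c]
#10=b depends on [3:x, 7:a]
sources: [0:a, 1:z]
N(rest) = Σ N(rest − s) over sources s of rest; N(one piece) = 1:
  size 1 → [9]=1  [10]=1
  size 2 → [7,10]=1  [8,9]=1  [9,10]=2
  size 3 → [5,8,9]=1  [6,7,10]=1  [7,9,10]=3  [8,9,10]=3
  size 4 → [4,6,7,10]=1  [5,8,9,10]=4  [6,7,9,10]=4  [7,8,9,10]=6
  size 5 → [3,5,8,9,10]=4  [4,6,7,9,10]=5  [5,7,8,9,10]=10  [6,7,8,9,10]=10
  size 6 → [1,3,5,8,9,10]=4  [3,5,7,8,9,10]=14  [4,6,7,8,9,10]=15  [5,6,7,8,9,10]=20
  size 7 → [1,3,5,7,8,9,10]=18  [3,5,6,7,8,9,10]=34  [4,5,6,7,8,9,10]=35
  size 8 → [1,3,5,6,7,8,9,10]=52  [3,4,5,6,7,8,9,10]=69
  size 9 → [1,3,4,5,6,7,8,9,10]=121  [2,3,4,5,6,7,8,9,10]=69
  first=0(a) contributes 190
  first=1(z) contributes 69
|[w]| = 259

259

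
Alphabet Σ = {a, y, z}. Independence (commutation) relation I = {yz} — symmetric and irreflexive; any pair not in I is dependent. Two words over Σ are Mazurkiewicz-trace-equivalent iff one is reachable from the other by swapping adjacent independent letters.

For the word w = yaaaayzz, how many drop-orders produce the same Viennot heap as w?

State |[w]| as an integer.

3

#0=y has no predecessor
#1=a depends on [0:y]
#2=a depends on [1:a]
#3=a depends on [2:a]
#4=a depends on [3:a]
#5=y depends on [4:a]
#6=z depends on [4:a]
#7=z depends on [6:z]
sources: [0:y]
N(rest) = Σ N(rest − s) over sources s of rest; N(one piece) = 1:
  size 1 → [5]=1  [7]=1
  size 2 → [5,7]=2  [6,7]=1
  size 3 → [5,6,7]=3
  size 4 → [4,5,6,7]=3
  size 5 → [3,4,5,6,7]=3
  size 6 → [2,3,4,5,6,7]=3
  first=0(y) contributes 3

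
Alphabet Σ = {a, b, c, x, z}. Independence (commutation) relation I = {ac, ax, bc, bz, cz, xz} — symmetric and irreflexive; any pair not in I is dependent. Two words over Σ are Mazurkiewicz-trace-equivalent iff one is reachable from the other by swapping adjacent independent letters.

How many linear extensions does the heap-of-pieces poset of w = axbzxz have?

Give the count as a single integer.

drop 0:a onto floor
drop 1:x onto floor
drop 2:b onto {0:a, 1:x}
drop 3:z onto {0:a}
drop 4:x onto {2:b}
drop 5:z onto {3:z}
ground layer = {0:a, 1:x}
drop-orders for the pieces not yet dropped (sum over which currently-grounded one goes next):
  1 to go: {4} 1  {5} 1
  2 to go: {2,4} 1  {3,5} 1  {4,5} 2
  3 to go: {1,2,4} 1  {2,4,5} 3  {3,4,5} 3
  4 to go: {1,2,4,5} 4  {2,3,4,5} 6
  if 0:a drops first: 10 orders
  if 1:x drops first: 6 orders
heap linearizations: 16

16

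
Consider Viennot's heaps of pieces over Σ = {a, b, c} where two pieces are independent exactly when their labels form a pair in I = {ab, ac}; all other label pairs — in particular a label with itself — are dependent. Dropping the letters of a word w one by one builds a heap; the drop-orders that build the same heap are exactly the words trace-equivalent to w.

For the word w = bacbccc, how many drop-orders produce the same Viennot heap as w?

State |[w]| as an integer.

0(b) covers ∅
1(a) covers ∅
2(c) covers 0:b
3(b) covers 2:c
4(c) covers 3:b
5(c) covers 4:c
6(c) covers 5:c
floor of heap: 0:b, 1:a
completions by unplaced set U, small U first (add the entries for U minus each lowest piece of U):
  |U|=1: {1}:1  {6}:1
  |U|=2: {1,6}:2  {5,6}:1
  |U|=3: {1,5,6}:3  {4,5,6}:1
  |U|=4: {1,4,5,6}:4  {3,4,5,6}:1
  |U|=5: {1,3,4,5,6}:5  {2,3,4,5,6}:1
  start at 0(b): 6
  start at 1(a): 1
sum over floor = 7

7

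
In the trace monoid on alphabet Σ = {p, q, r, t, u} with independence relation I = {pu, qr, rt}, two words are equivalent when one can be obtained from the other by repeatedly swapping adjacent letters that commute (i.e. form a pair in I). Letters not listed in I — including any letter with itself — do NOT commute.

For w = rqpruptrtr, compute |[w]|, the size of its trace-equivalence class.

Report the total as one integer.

#0=r has no predecessor
#1=q has no predecessor
#2=p depends on [0:r, 1:q]
#3=r depends on [2:p]
#4=u depends on [3:r]
#5=p depends on [3:r]
#6=t depends on [4:u, 5:p]
#7=r depends on [4:u, 5:p]
#8=t depends on [6:t]
#9=r depends on [7:r]
sources: [0:r, 1:q]
N(rest) = Σ N(rest − s) over sources s of rest; N(one piece) = 1:
  size 1 → [8]=1  [9]=1
  size 2 → [6,8]=1  [7,9]=1  [8,9]=2
  size 3 → [6,8,9]=3  [7,8,9]=3
  size 4 → [6,7,8,9]=6
  size 5 → [4,6,7,8,9]=6  [5,6,7,8,9]=6
  size 6 → [4,5,6,7,8,9]=12
  size 7 → [3,4,5,6,7,8,9]=12
  size 8 → [2,3,4,5,6,7,8,9]=12
  first=0(r) contributes 12
  first=1(q) contributes 12
|[w]| = 24

24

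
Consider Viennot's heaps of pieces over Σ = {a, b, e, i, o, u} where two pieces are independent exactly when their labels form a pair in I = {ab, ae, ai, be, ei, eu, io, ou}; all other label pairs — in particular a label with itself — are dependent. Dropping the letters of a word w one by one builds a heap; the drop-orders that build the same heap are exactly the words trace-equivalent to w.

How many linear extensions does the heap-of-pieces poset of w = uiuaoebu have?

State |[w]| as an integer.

piece 0:u — minimal
piece 1:i rests on {0:u}
piece 2:u rests on {1:i}
piece 3:a rests on {2:u}
piece 4:o rests on {3:a}
piece 5:e rests on {4:o}
piece 6:b rests on {4:o}
piece 7:u rests on {6:b}
minimal pieces: {0:u}
ways to finish when only these pieces remain (= sum over removing one remaining piece with nothing left below it):
  1 left: {5}→1  {7}→1
  2 left: {5,7}→2  {6,7}→1
  3 left: {5,6,7}→3
  4 left: {4,5,6,7}→3
  5 left: {3,4,5,6,7}→3
  6 left: {2,3,4,5,6,7}→3
  placing 0:u first → 3 extensions

3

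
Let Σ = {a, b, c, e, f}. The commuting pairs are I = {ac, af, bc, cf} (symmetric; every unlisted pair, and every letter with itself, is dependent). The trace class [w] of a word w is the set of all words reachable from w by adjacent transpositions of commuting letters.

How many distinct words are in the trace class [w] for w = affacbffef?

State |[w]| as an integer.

#0=a has no predecessor
#1=f has no predecessor
#2=f depends on [1:f]
#3=a depends on [0:a]
#4=c has no predecessor
#5=b depends on [2:f, 3:a]
#6=f depends on [5:b]
#7=f depends on [6:f]
#8=e depends on [4:c, 7:f]
#9=f depends on [8:e]
sources: [0:a, 1:f, 4:c]
N(rest) = Σ N(rest − s) over sources s of rest; N(one piece) = 1:
  size 1 → [9]=1
  size 2 → [8,9]=1
  size 3 → [4,8,9]=1  [7,8,9]=1
  size 4 → [4,7,8,9]=2  [6,7,8,9]=1
  size 5 → [4,6,7,8,9]=3  [5,6,7,8,9]=1
  size 6 → [2,5,6,7,8,9]=1  [3,5,6,7,8,9]=1  [4,5,6,7,8,9]=4
  size 7 → [0,3,5,6,7,8,9]=1  [1,2,5,6,7,8,9]=1  [2,3,5,6,7,8,9]=2  [2,4,5,6,7,8,9]=5  [3,4,5,6,7,8,9]=5
  size 8 → [0,2,3,5,6,7,8,9]=3  [0,3,4,5,6,7,8,9]=6  [1,2,3,5,6,7,8,9]=3  [1,2,4,5,6,7,8,9]=6  [2,3,4,5,6,7,8,9]=12
  first=0(a) contributes 21
  first=1(f) contributes 21
  first=4(c) contributes 6
|[w]| = 48

48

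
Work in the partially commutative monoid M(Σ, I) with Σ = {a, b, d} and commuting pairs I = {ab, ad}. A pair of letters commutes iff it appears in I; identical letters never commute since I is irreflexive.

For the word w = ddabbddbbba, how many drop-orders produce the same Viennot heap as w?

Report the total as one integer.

55

piece 0:d — minimal
piece 1:d rests on {0:d}
piece 2:a — minimal
piece 3:b rests on {1:d}
piece 4:b rests on {3:b}
piece 5:d rests on {4:b}
piece 6:d rests on {5:d}
piece 7:b rests on {6:d}
piece 8:b rests on {7:b}
piece 9:b rests on {8:b}
piece 10:a rests on {2:a}
minimal pieces: {0:d, 2:a}
ways to finish when only these pieces remain (= sum over removing one remaining piece with nothing left below it):
  1 left: {9}→1  {10}→1
  2 left: {2,10}→1  {8,9}→1  {9,10}→2
  3 left: {2,9,10}→3  {7,8,9}→1  {8,9,10}→3
  4 left: {2,8,9,10}→6  {6,7,8,9}→1  {7,8,9,10}→4
  5 left: {2,7,8,9,10}→10  {5,6,7,8,9}→1  {6,7,8,9,10}→5
  6 left: {2,6,7,8,9,10}→15  {4,5,6,7,8,9}→1  {5,6,7,8,9,10}→6
  7 left: {2,5,6,7,8,9,10}→21  {3,4,5,6,7,8,9}→1  {4,5,6,7,8,9,10}→7
  8 left: {1,3,4,5,6,7,8,9}→1  {2,4,5,6,7,8,9,10}→28  {3,4,5,6,7,8,9,10}→8
  9 left: {0,1,3,4,5,6,7,8,9}→1  {1,3,4,5,6,7,8,9,10}→9  {2,3,4,5,6,7,8,9,10}→36
  placing 0:d first → 45 extensions
  placing 2:a first → 10 extensions
total linear extensions = 55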